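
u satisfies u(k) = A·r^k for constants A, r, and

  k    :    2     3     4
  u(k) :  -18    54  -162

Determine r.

Consecutive ratio: 54/(-18) = -3, and -162/54 = -3, so r = -3.
Then A·(-3)^2 = -18 gives A = -2, and u(k) = -2·(-3)^k.

-3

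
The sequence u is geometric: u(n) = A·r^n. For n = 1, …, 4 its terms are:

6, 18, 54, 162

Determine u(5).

486

Consecutive ratio: 18/6 = 3, and 54/18 = 3, so r = 3.
Then A·3^1 = 6 gives A = 2, and u(n) = 2·3^n.
u(5) = 2·3^5 = 486.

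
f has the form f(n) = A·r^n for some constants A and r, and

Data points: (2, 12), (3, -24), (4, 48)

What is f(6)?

192

Consecutive ratio: -24/12 = -2, and 48/(-24) = -2, so r = -2.
Then A·(-2)^2 = 12 gives A = 3, and f(n) = 3·(-2)^n.
f(6) = 3·(-2)^6 = 192.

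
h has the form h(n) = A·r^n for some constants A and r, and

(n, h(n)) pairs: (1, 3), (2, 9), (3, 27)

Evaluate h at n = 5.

243

Consecutive ratio: 9/3 = 3, and 27/9 = 3, so r = 3.
Then A·3^1 = 3 gives A = 1, and h(n) = 1·3^n.
h(5) = 1·3^5 = 243.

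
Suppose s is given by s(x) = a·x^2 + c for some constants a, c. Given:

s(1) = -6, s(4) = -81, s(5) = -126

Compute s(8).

-321

From s(1) = -6 and s(4) = -81: 1a + c = -6 and 16a + c = -81.
Subtracting: 15a = -75, so a = -5; then c = -6 − (-5)·1 = -1.
So s(x) = -5x² − 1, and s(8) = -321.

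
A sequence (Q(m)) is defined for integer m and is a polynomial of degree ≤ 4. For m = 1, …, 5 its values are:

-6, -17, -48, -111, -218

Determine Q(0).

Write Q(m) = am^4 + bm³ + cm² + dm + e; the 5 given values yield a linear system in the 5 coefficients.
Solving, the leading coefficient vanishes, and Q(m) = -2m³ + 2m² - 3m - 3.
Then Q(0) = -3.

-3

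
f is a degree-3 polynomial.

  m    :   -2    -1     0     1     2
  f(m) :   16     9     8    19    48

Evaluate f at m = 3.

101

First differences: -7, -1, 11, 29. Second differences: 6, 12, 18. Third differences: 6, 6.
Level-3 differences are constant, so f has degree 3.
Extending the table by one column gives the next first difference 53, so f(3) = 48 + 53 = 101.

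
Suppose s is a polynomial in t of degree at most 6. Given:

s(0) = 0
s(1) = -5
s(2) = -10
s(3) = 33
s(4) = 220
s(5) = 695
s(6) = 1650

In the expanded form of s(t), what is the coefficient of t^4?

2

First differences: -5, -5, 43, 187, 475, 955. Second differences: 0, 48, 144, 288, 480. Third differences: 48, 96, 144, 192. Fourth differences: 48, 48, 48.
Level-4 differences are constant, so s has degree 4.
Fitting a degree-4 polynomial gives s(t) = 2t^4 - 4t³ - 2t² - t.
The coefficient of t^4 is 2.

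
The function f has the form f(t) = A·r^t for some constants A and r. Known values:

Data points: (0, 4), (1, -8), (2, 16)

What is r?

Consecutive ratio: -8/4 = -2, and 16/(-8) = -2, so r = -2.
Then A·(-2)^0 = 4 gives A = 4, and f(t) = 4·(-2)^t.

-2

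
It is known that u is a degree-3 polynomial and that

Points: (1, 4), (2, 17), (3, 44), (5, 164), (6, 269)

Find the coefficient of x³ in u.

1

Write u(x) = ax³ + bx² + cx + d; the 5 given values yield a linear system in the 4 coefficients.
Solving, u(x) = x³ + x² + 3x - 1.
The coefficient of x³ is 1.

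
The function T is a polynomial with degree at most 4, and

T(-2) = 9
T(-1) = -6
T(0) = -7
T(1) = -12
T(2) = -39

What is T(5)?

First differences: -15, -1, -5, -27. Second differences: 14, -4, -22. Third differences: -18, -18.
Level-3 differences are constant, so T has degree 3.
Fitting a degree-3 polynomial gives T(t) = -3t³ - 2t² - 7.
Then T(5) = -432.

-432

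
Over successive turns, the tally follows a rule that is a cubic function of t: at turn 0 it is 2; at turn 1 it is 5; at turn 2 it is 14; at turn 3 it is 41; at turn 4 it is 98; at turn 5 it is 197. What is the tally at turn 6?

350

Write the value at t as P(t).
Write P(t) = at³ + bt² + ct + d; the 6 given values yield a linear system in the 4 coefficients.
Solving, P(t) = 2t³ - 3t² + 4t + 2.
Then P(6) = 350.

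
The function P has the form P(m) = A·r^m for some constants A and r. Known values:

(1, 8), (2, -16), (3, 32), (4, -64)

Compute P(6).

-256

Consecutive ratio: -16/8 = -2, and 32/(-16) = -2, so r = -2.
Then A·(-2)^1 = 8 gives A = -4, and P(m) = -4·(-2)^m.
P(6) = -4·(-2)^6 = -256.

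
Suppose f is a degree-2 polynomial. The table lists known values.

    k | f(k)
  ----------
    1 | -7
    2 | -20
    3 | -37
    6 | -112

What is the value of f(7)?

-145

Write f(k) = ak² + bk + c; the 4 given values yield a linear system in the 3 coefficients.
Solving, f(k) = -2k² - 7k + 2.
Then f(7) = -145.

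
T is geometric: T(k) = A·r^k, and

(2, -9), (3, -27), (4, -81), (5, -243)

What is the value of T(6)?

Consecutive ratio: -27/(-9) = 3, and -81/(-27) = 3, so r = 3.
Then A·3^2 = -9 gives A = -1, and T(k) = -1·3^k.
T(6) = -1·3^6 = -729.

-729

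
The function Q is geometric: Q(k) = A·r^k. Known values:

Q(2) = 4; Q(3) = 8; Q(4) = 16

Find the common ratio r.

Consecutive ratio: 8/4 = 2, and 16/8 = 2, so r = 2.
Then A·2^2 = 4 gives A = 1, and Q(k) = 1·2^k.

2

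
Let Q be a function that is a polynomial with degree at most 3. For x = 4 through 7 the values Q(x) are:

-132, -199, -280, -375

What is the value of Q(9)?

-607

First differences: -67, -81, -95. Second differences: -14, -14.
Level-2 differences are constant, so Q has degree 2.
Fitting a degree-2 polynomial gives Q(x) = -7x² - 4x - 4.
Then Q(9) = -607.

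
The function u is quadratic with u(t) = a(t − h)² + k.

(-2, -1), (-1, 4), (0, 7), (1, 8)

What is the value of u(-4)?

First differences 5, 3, 1; second difference -2 = 2a, so a = -1.
Expanding, the t-coefficient is −2ah = 2h; matching it to the data gives h = 1, and then k = 8.
So u(t) = -1(t − 1)² + 8.
u(-4) = -1·(-5)² + 8 = -17.

-17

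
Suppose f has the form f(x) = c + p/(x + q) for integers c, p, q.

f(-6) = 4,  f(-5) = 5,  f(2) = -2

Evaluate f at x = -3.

13

(f(x) − c)(x + q) = p for each data point; the three points give a linear system in c and q, then p follows.
Solving: c = 1, q = 2, p = -12, so f(x) = 1 − 12/(x + 2).
Then f(-3) = 1 − 12/(-1) = 13.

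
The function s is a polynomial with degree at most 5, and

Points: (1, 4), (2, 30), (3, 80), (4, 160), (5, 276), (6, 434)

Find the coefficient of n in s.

First differences: 26, 50, 80, 116, 158. Second differences: 24, 30, 36, 42. Third differences: 6, 6, 6.
Level-3 differences are constant, so s has degree 3.
Fitting a degree-3 polynomial gives s(n) = n³ + 6n² + n - 4.
The coefficient of n is 1.

1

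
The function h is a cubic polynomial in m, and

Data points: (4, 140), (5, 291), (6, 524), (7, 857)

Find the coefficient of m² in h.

Write h(m) = am³ + bm² + cm + d; the 4 given values yield a linear system in the 4 coefficients.
Solving, h(m) = 3m³ - 4m² + 4m - 4.
The coefficient of m² is -4.

-4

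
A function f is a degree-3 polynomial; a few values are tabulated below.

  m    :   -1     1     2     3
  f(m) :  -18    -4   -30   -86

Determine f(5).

Write f(m) = am³ + bm² + cm + d; the 4 given values yield a linear system in the 4 coefficients.
Solving, f(m) = -m³ - 9m² + 8m - 2.
Then f(5) = -312.

-312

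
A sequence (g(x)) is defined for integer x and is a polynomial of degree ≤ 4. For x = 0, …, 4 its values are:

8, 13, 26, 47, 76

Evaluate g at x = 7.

211

First differences: 5, 13, 21, 29. Second differences: 8, 8, 8.
Level-2 differences are constant, so g has degree 2.
Fitting a degree-2 polynomial gives g(x) = 4x² + x + 8.
Then g(7) = 211.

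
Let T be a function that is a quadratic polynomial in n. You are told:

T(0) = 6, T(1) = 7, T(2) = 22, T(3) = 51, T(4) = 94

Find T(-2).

46

Write T(n) = an² + bn + c; the 5 given values yield a linear system in the 3 coefficients.
Solving, T(n) = 7n² - 6n + 6.
Then T(-2) = 46.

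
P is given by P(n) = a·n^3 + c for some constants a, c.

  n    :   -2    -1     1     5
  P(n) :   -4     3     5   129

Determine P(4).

From P(-2) = -4 and P(-1) = 3: -8a + c = -4 and -1a + c = 3.
Subtracting: 7a = 7, so a = 1; then c = -4 − 1·(-8) = 4.
So P(n) = 1n³ + 4, and P(4) = 68.

68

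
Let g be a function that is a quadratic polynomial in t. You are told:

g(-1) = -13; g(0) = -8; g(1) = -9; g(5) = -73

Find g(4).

Write g(t) = at² + bt + c; the 4 given values yield a linear system in the 3 coefficients.
Solving, g(t) = -3t² + 2t - 8.
Then g(4) = -48.

-48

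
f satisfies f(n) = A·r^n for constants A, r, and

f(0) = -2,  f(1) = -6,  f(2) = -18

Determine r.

3

Consecutive ratio: -6/(-2) = 3, and -18/(-6) = 3, so r = 3.
Then A·3^0 = -2 gives A = -2, and f(n) = -2·3^n.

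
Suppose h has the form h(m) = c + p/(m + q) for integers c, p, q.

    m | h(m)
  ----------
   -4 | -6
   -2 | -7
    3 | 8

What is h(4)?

(h(m) − c)(m + q) = p for each data point; the three points give a linear system in c and q, then p follows.
Solving: c = -4, q = -2, p = 12, so h(m) = -4 + 12/(m − 2).
Then h(4) = -4 + 12/2 = 2.

2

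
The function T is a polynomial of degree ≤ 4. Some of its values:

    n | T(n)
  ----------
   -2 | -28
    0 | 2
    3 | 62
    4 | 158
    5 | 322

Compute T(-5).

Write T(n) = an^4 + bn³ + cn² + dn + e; the 5 given values yield a linear system in the 5 coefficients.
Solving, the leading coefficient vanishes, and T(n) = 3n³ - 2n² - n + 2.
Then T(-5) = -418.

-418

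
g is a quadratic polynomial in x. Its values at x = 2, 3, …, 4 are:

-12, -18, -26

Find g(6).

-48

Write g(x) = ax² + bx + c; the 3 given values yield a linear system in the 3 coefficients.
Solving, g(x) = -x² - x - 6.
Then g(6) = -48.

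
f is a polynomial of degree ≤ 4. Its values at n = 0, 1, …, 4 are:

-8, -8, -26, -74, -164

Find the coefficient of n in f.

5

First differences: 0, -18, -48, -90. Second differences: -18, -30, -42. Third differences: -12, -12.
Level-3 differences are constant, so f has degree 3.
Fitting a degree-3 polynomial gives f(n) = -2n³ - 3n² + 5n - 8.
The coefficient of n is 5.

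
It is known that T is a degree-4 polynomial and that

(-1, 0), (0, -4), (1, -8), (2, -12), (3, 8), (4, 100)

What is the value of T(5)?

336

First differences: -4, -4, -4, 20, 92. Second differences: 0, 0, 24, 72. Third differences: 0, 24, 48. Fourth differences: 24, 24.
Level-4 differences are constant, so T has degree 4.
Extending the table by one column gives the next first difference 236, so T(5) = 100 + 236 = 336.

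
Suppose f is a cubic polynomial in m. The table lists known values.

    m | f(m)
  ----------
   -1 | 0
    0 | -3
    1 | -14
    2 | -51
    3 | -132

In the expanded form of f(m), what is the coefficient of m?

First differences: -3, -11, -37, -81. Second differences: -8, -26, -44. Third differences: -18, -18.
Level-3 differences are constant, so f has degree 3.
Fitting a degree-3 polynomial gives f(m) = -3m³ - 4m² - 4m - 3.
The coefficient of m is -4.

-4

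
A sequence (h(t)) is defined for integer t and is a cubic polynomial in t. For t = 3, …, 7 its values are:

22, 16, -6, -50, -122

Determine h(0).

4

First differences: -6, -22, -44, -72. Second differences: -16, -22, -28. Third differences: -6, -6.
Level-3 differences are constant, so h has degree 3.
Fitting a degree-3 polynomial gives h(t) = -t³ + 4t² + 3t + 4.
Then h(0) = 4.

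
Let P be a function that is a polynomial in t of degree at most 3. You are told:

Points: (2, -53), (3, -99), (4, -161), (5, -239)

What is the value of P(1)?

-23

First differences: -46, -62, -78. Second differences: -16, -16.
Level-2 differences are constant, so P has degree 2.
Fitting a degree-2 polynomial gives P(t) = -8t² - 6t - 9.
Then P(1) = -23.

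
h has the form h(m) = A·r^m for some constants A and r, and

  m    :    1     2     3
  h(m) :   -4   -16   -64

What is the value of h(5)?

Consecutive ratio: -16/(-4) = 4, and -64/(-16) = 4, so r = 4.
Then A·4^1 = -4 gives A = -1, and h(m) = -1·4^m.
h(5) = -1·4^5 = -1024.

-1024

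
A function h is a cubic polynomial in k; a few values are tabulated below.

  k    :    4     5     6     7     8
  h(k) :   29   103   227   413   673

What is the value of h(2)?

First differences: 74, 124, 186, 260. Second differences: 50, 62, 74. Third differences: 12, 12.
Level-3 differences are constant, so h has degree 3.
Fitting a degree-3 polynomial gives h(k) = 2k³ - 5k² - 3k - 7.
Then h(2) = -17.

-17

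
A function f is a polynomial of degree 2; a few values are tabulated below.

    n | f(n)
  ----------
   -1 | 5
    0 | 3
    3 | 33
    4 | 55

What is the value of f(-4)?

47

Write f(n) = an² + bn + c; the 4 given values yield a linear system in the 3 coefficients.
Solving, f(n) = 3n² + n + 3.
Then f(-4) = 47.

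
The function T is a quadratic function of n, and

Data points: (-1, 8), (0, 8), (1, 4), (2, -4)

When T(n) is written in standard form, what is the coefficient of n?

First differences: 0, -4, -8. Second differences: -4, -4.
Level-2 differences are constant, so T has degree 2.
Fitting a degree-2 polynomial gives T(n) = -2n² - 2n + 8.
The coefficient of n is -2.

-2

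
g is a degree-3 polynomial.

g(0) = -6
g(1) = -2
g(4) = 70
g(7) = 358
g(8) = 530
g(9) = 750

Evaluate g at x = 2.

8

Write g(x) = ax³ + bx² + cx + d; the 6 given values yield a linear system in the 4 coefficients.
Solving, g(x) = x³ + 3x - 6.
Then g(2) = 8.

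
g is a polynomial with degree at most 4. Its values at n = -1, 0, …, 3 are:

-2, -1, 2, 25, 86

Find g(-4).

-173

First differences: 1, 3, 23, 61. Second differences: 2, 20, 38. Third differences: 18, 18.
Level-3 differences are constant, so g has degree 3.
Fitting a degree-3 polynomial gives g(n) = 3n³ + n² - n - 1.
Then g(-4) = -173.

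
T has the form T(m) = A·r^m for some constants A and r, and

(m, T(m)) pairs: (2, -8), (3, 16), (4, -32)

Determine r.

Consecutive ratio: 16/(-8) = -2, and -32/16 = -2, so r = -2.
Then A·(-2)^2 = -8 gives A = -2, and T(m) = -2·(-2)^m.

-2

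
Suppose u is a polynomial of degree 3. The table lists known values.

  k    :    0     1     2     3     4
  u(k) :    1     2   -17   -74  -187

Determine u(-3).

58

First differences: 1, -19, -57, -113. Second differences: -20, -38, -56. Third differences: -18, -18.
Level-3 differences are constant, so u has degree 3.
Fitting a degree-3 polynomial gives u(k) = -3k³ - k² + 5k + 1.
Then u(-3) = 58.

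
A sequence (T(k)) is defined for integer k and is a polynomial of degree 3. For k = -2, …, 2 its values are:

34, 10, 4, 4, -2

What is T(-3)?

88

Write T(k) = ak³ + bk² + ck + d; the 5 given values yield a linear system in the 4 coefficients.
Solving, T(k) = -2k³ + 3k² - k + 4.
Then T(-3) = 88.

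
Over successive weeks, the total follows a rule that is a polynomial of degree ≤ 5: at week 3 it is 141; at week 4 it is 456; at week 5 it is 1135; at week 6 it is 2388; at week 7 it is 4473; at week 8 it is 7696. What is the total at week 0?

0

Write the value at t as P(t).
First differences: 315, 679, 1253, 2085, 3223. Second differences: 364, 574, 832, 1138. Third differences: 210, 258, 306. Fourth differences: 48, 48.
Level-4 differences are constant, so P has degree 4.
Fitting a degree-4 polynomial gives P(t) = 2t^4 - t³ + 2t.
Then P(0) = 0.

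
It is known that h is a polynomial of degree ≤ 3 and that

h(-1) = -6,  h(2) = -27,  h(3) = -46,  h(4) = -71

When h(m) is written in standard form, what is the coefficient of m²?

-3

Write h(m) = am³ + bm² + cm + d; the 4 given values yield a linear system in the 4 coefficients.
Solving, the leading coefficient vanishes, and h(m) = -3m² - 4m - 7.
The coefficient of m² is -3.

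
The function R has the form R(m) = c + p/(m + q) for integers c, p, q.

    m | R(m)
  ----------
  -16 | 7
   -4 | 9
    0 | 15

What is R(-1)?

12

(R(m) − c)(m + q) = p for each data point; the three points give a linear system in c and q, then p follows.
Solving: c = 6, q = -2, p = -18, so R(m) = 6 − 18/(m − 2).
Then R(-1) = 6 − 18/(-3) = 12.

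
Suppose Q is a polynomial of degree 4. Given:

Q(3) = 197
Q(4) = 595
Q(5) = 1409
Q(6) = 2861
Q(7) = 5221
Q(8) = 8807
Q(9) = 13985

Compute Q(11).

30821

First differences: 398, 814, 1452, 2360, 3586, 5178. Second differences: 416, 638, 908, 1226, 1592. Third differences: 222, 270, 318, 366. Fourth differences: 48, 48, 48.
Level-4 differences are constant, so Q has degree 4.
Fitting a degree-4 polynomial gives Q(n) = 2n^4 + n³ + 2n² - 3n - 1.
Then Q(11) = 30821.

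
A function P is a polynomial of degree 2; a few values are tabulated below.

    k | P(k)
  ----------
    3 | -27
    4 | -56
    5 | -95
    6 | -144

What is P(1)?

Write P(k) = ak² + bk + c; the 4 given values yield a linear system in the 3 coefficients.
Solving, P(k) = -5k² + 6k.
Then P(1) = 1.

1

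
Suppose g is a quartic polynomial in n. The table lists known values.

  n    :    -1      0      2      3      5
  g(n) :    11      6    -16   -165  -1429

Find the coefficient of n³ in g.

Write g(n) = an^4 + bn³ + cn² + dn + e; the 5 given values yield a linear system in the 5 coefficients.
Solving, g(n) = -2n^4 - 3n³ + 7n² + 3n + 6.
The coefficient of n³ is -3.

-3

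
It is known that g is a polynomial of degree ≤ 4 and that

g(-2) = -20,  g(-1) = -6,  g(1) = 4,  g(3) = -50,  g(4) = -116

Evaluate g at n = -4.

-36

Write g(n) = an^4 + bn³ + cn² + dn + e; the 5 given values yield a linear system in the 5 coefficients.
Solving, the leading coefficient vanishes, and g(n) = -n³ - 5n² + 6n + 4.
Then g(-4) = -36.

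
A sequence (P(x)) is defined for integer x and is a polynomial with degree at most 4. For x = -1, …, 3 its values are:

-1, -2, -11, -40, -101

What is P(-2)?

First differences: -1, -9, -29, -61. Second differences: -8, -20, -32. Third differences: -12, -12.
Level-3 differences are constant, so P has degree 3.
Fitting a degree-3 polynomial gives P(x) = -2x³ - 4x² - 3x - 2.
Then P(-2) = 4.

4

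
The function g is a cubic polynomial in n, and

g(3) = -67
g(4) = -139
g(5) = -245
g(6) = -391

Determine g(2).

-23

Write g(n) = an³ + bn² + cn + d; the 4 given values yield a linear system in the 4 coefficients.
Solving, g(n) = -n³ - 5n² + 5.
Then g(2) = -23.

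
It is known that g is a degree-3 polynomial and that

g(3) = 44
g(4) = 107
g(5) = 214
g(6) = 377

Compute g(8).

Write g(m) = am³ + bm² + cm + d; the 4 given values yield a linear system in the 4 coefficients.
Solving, g(m) = 2m³ - 2m² + 3m - 1.
Then g(8) = 919.

919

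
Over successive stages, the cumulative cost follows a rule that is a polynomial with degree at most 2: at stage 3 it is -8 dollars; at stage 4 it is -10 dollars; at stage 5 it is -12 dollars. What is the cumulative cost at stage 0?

Write the value at n as h(n).
First differences: -2, -2.
Level-1 differences are constant, so h has degree 1.
Fitting a degree-1 polynomial gives h(n) = -2n - 2.
Then h(0) = -2.

-2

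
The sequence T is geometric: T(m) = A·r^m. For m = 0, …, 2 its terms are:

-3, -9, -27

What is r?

Consecutive ratio: -9/(-3) = 3, and -27/(-9) = 3, so r = 3.
Then A·3^0 = -3 gives A = -3, and T(m) = -3·3^m.

3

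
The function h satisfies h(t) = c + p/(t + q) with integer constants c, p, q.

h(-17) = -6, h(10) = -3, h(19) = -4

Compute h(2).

(h(t) − c)(t + q) = p for each data point; the three points give a linear system in c and q, then p follows.
Solving: c = -5, q = -1, p = 18, so h(t) = -5 + 18/(t − 1).
Then h(2) = -5 + 18/1 = 13.

13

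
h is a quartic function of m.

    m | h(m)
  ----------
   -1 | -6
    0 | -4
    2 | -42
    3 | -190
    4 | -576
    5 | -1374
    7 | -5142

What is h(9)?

-13846

Write h(m) = am^4 + bm³ + cm² + dm + e; the 7 given values yield a linear system in the 5 coefficients.
Solving, h(m) = -2m^4 - m³ + m - 4.
Then h(9) = -13846.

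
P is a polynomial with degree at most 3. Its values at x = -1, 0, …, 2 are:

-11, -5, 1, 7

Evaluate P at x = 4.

19

First differences: 6, 6, 6.
Level-1 differences are constant, so P has degree 1.
Fitting a degree-1 polynomial gives P(x) = 6x - 5.
Then P(4) = 19.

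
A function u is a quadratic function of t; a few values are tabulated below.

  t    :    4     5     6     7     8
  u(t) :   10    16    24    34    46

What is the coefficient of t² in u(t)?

First differences: 6, 8, 10, 12. Second differences: 2, 2, 2.
Level-2 differences are constant, so u has degree 2.
Fitting a degree-2 polynomial gives u(t) = t² - 3t + 6.
The coefficient of t² is 1.

1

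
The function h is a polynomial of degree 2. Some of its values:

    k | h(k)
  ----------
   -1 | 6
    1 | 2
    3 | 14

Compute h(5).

Write h(k) = ak² + bk + c; the 3 given values yield a linear system in the 3 coefficients.
Solving, h(k) = 2k² - 2k + 2.
Then h(5) = 42.

42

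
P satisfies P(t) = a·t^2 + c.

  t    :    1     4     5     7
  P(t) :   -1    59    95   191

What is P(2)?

11

From P(1) = -1 and P(4) = 59: 1a + c = -1 and 16a + c = 59.
Subtracting: 15a = 60, so a = 4; then c = -1 − 4·1 = -5.
So P(t) = 4t² − 5, and P(2) = 11.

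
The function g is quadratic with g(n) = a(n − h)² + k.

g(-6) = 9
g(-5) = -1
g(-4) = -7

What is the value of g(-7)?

First differences -10, -6; second difference 4 = 2a, so a = 2.
Expanding, the n-coefficient is −2ah = -4h; matching it to the data gives h = -3, and then k = -9.
So g(n) = 2(n + 3)² − 9.
g(-7) = 2·(-4)² − 9 = 23.

23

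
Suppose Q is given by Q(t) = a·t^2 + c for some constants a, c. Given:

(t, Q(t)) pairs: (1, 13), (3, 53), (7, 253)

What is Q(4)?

From Q(1) = 13 and Q(3) = 53: 1a + c = 13 and 9a + c = 53.
Subtracting: 8a = 40, so a = 5; then c = 13 − 5·1 = 8.
So Q(t) = 5t² + 8, and Q(4) = 88.

88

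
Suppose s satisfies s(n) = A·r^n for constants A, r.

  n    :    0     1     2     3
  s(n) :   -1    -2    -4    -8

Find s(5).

Consecutive ratio: -2/(-1) = 2, and -4/(-2) = 2, so r = 2.
Then A·2^0 = -1 gives A = -1, and s(n) = -1·2^n.
s(5) = -1·2^5 = -32.

-32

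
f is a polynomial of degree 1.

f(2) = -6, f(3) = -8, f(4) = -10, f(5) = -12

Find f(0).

First differences: -2, -2, -2.
Level-1 differences are constant, so f has degree 1.
Fitting a degree-1 polynomial gives f(n) = -2n - 2.
Then f(0) = -2.

-2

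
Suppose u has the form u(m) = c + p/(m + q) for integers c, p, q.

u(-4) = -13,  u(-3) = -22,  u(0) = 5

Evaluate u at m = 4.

(u(m) − c)(m + q) = p for each data point; the three points give a linear system in c and q, then p follows.
Solving: c = -4, q = 2, p = 18, so u(m) = -4 + 18/(m + 2).
Then u(4) = -4 + 18/6 = -1.

-1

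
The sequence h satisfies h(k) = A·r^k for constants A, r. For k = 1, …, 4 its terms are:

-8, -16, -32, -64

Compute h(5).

Consecutive ratio: -16/(-8) = 2, and -32/(-16) = 2, so r = 2.
Then A·2^1 = -8 gives A = -4, and h(k) = -4·2^k.
h(5) = -4·2^5 = -128.

-128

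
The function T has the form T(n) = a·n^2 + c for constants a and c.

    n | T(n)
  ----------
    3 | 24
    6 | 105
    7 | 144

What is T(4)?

From T(3) = 24 and T(6) = 105: 9a + c = 24 and 36a + c = 105.
Subtracting: 27a = 81, so a = 3; then c = 24 − 3·9 = -3.
So T(n) = 3n² − 3, and T(4) = 45.

45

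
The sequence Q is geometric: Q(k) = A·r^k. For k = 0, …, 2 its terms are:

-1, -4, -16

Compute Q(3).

-64

Consecutive ratio: -4/(-1) = 4, and -16/(-4) = 4, so r = 4.
Then A·4^0 = -1 gives A = -1, and Q(k) = -1·4^k.
Q(3) = -1·4^3 = -64.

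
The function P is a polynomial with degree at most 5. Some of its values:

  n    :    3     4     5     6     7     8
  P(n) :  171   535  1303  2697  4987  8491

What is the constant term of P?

3

Write P(n) = an^5 + bn^4 + cn³ + dn² + en + p; the 6 given values yield a linear system in the 6 coefficients.
Solving, the leading coefficient vanishes, and P(n) = 2n^4 + n³ - 4n² + 5n + 3.
The constant term is P(0) = 3.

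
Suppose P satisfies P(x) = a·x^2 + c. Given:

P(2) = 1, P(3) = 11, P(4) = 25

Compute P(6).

From P(2) = 1 and P(3) = 11: 4a + c = 1 and 9a + c = 11.
Subtracting: 5a = 10, so a = 2; then c = 1 − 2·4 = -7.
So P(x) = 2x² − 7, and P(6) = 65.

65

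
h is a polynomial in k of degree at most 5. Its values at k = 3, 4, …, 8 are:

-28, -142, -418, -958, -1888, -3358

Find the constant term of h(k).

2

First differences: -114, -276, -540, -930, -1470. Second differences: -162, -264, -390, -540. Third differences: -102, -126, -150. Fourth differences: -24, -24.
Level-4 differences are constant, so h has degree 4.
Fitting a degree-4 polynomial gives h(k) = -k^4 + k³ + 4k² - 4k + 2.
The constant term is h(0) = 2.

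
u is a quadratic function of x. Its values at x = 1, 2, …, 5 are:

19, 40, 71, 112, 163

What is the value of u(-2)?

First differences: 21, 31, 41, 51. Second differences: 10, 10, 10.
Level-2 differences are constant, so u has degree 2.
Fitting a degree-2 polynomial gives u(x) = 5x² + 6x + 8.
Then u(-2) = 16.

16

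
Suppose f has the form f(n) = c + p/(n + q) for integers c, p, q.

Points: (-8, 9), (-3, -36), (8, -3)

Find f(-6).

(f(n) − c)(n + q) = p for each data point; the three points give a linear system in c and q, then p follows.
Solving: c = 0, q = 4, p = -36, so f(n) = -36/(n + 4).
Then f(-6) = 0 − 36/(-2) = 18.

18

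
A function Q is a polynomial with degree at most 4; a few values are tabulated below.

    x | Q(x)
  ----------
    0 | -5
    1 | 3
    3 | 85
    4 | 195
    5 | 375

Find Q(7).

Write Q(x) = ax^4 + bx³ + cx² + dx + e; the 5 given values yield a linear system in the 5 coefficients.
Solving, the leading coefficient vanishes, and Q(x) = 3x³ - x² + 6x - 5.
Then Q(7) = 1017.

1017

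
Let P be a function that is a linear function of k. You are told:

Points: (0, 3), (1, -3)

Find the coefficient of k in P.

-6

Write P(k) = ak + b; the 2 given values yield a linear system in the 2 coefficients.
Solving, P(k) = -6k + 3.
The coefficient of k is -6.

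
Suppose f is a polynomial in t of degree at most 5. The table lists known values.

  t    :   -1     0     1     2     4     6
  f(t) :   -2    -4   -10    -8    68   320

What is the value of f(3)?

14

Write f(t) = at^5 + bt^4 + ct³ + dt² + et + p; the 6 given values yield a linear system in the 6 coefficients.
Solving, the top 2 coefficients vanish, and f(t) = 2t³ - 2t² - 6t - 4.
Then f(3) = 14.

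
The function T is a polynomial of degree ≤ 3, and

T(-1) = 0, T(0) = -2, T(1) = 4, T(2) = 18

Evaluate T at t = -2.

10

Write T(t) = at³ + bt² + ct + d; the 4 given values yield a linear system in the 4 coefficients.
Solving, the leading coefficient vanishes, and T(t) = 4t² + 2t - 2.
Then T(-2) = 10.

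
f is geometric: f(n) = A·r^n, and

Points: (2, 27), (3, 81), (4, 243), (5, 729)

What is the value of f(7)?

6561

Consecutive ratio: 81/27 = 3, and 243/81 = 3, so r = 3.
Then A·3^2 = 27 gives A = 3, and f(n) = 3·3^n.
f(7) = 3·3^7 = 6561.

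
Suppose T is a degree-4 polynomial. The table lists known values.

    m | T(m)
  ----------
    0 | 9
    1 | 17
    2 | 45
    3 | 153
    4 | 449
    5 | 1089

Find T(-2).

First differences: 8, 28, 108, 296, 640. Second differences: 20, 80, 188, 344. Third differences: 60, 108, 156. Fourth differences: 48, 48.
Level-4 differences are constant, so T has degree 4.
Fitting a degree-4 polynomial gives T(m) = 2m^4 - 2m³ + 2m² + 6m + 9.
Then T(-2) = 53.

53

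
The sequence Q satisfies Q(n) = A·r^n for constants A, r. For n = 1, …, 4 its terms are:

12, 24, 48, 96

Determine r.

2

Consecutive ratio: 24/12 = 2, and 48/24 = 2, so r = 2.
Then A·2^1 = 12 gives A = 6, and Q(n) = 6·2^n.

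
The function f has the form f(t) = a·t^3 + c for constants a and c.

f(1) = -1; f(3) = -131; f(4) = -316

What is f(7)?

From f(1) = -1 and f(3) = -131: 1a + c = -1 and 27a + c = -131.
Subtracting: 26a = -130, so a = -5; then c = -1 − (-5)·1 = 4.
So f(t) = -5t³ + 4, and f(7) = -1711.

-1711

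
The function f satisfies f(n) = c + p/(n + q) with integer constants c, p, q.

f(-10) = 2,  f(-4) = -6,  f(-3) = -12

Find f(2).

(f(n) − c)(n + q) = p for each data point; the three points give a linear system in c and q, then p follows.
Solving: c = 6, q = 1, p = 36, so f(n) = 6 + 36/(n + 1).
Then f(2) = 6 + 36/3 = 18.

18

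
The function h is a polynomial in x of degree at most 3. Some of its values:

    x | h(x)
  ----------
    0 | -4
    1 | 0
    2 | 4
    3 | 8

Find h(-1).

-8

Write h(x) = ax³ + bx² + cx + d; the 4 given values yield a linear system in the 4 coefficients.
Solving, the top 2 coefficients vanish, and h(x) = 4x - 4.
Then h(-1) = -8.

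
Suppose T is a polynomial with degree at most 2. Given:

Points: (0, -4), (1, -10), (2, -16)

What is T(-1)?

First differences: -6, -6.
Level-1 differences are constant, so T has degree 1.
Fitting a degree-1 polynomial gives T(m) = -6m - 4.
Then T(-1) = 2.

2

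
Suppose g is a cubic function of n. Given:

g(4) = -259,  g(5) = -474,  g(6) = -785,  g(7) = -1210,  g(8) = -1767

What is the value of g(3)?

-122

Write g(n) = an³ + bn² + cn + d; the 5 given values yield a linear system in the 4 coefficients.
Solving, g(n) = -3n³ - 3n² - 5n + 1.
Then g(3) = -122.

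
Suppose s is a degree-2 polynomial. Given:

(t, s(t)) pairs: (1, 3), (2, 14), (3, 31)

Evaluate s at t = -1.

Write s(t) = at² + bt + c; the 3 given values yield a linear system in the 3 coefficients.
Solving, s(t) = 3t² + 2t - 2.
Then s(-1) = -1.

-1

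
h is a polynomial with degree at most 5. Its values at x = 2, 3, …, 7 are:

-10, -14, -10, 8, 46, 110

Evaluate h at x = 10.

518

First differences: -4, 4, 18, 38, 64. Second differences: 8, 14, 20, 26. Third differences: 6, 6, 6.
Level-3 differences are constant, so h has degree 3.
Fitting a degree-3 polynomial gives h(x) = x³ - 5x² + 2x - 2.
Then h(10) = 518.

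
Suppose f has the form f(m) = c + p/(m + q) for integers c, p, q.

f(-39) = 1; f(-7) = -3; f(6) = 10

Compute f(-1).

(f(m) − c)(m + q) = p for each data point; the three points give a linear system in c and q, then p follows.
Solving: c = 2, q = -1, p = 40, so f(m) = 2 + 40/(m − 1).
Then f(-1) = 2 + 40/(-2) = -18.

-18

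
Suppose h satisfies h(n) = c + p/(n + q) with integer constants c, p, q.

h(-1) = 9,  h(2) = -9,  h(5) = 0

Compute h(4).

(h(n) − c)(n + q) = p for each data point; the three points give a linear system in c and q, then p follows.
Solving: c = 3, q = -1, p = -12, so h(n) = 3 − 12/(n − 1).
Then h(4) = 3 − 12/3 = -1.

-1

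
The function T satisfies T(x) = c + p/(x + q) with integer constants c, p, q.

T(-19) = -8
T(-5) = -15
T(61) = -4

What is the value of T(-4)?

-17

(T(x) − c)(x + q) = p for each data point; the three points give a linear system in c and q, then p follows.
Solving: c = -5, q = -1, p = 60, so T(x) = -5 + 60/(x − 1).
Then T(-4) = -5 + 60/(-5) = -17.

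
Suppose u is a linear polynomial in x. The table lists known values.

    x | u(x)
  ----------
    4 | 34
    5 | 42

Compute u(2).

18

Write u(x) = ax + b; the 2 given values yield a linear system in the 2 coefficients.
Solving, u(x) = 8x + 2.
Then u(2) = 18.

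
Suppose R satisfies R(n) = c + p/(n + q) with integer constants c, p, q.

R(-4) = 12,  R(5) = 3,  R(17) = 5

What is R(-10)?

8

(R(n) − c)(n + q) = p for each data point; the three points give a linear system in c and q, then p follows.
Solving: c = 6, q = 1, p = -18, so R(n) = 6 − 18/(n + 1).
Then R(-10) = 6 − 18/(-9) = 8.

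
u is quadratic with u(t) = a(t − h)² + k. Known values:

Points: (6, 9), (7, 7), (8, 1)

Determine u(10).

First differences -2, -6; second difference -4 = 2a, so a = -2.
Expanding, the t-coefficient is −2ah = 4h; matching it to the data gives h = 6, and then k = 9.
So u(t) = -2(t − 6)² + 9.
u(10) = -2·4² + 9 = -23.

-23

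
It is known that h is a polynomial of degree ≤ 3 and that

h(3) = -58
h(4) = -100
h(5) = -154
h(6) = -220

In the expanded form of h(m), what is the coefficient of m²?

Write h(m) = am³ + bm² + cm + d; the 4 given values yield a linear system in the 4 coefficients.
Solving, the leading coefficient vanishes, and h(m) = -6m² - 4.
The coefficient of m² is -6.

-6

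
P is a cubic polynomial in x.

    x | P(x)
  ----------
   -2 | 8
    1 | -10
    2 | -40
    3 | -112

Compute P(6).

-760

Write P(x) = ax³ + bx² + cx + d; the 4 given values yield a linear system in the 4 coefficients.
Solving, P(x) = -3x³ - 3x² - 4.
Then P(6) = -760.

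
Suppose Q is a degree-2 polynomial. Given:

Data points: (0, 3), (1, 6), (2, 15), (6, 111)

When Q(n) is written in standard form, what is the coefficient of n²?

Write Q(n) = an² + bn + c; the 4 given values yield a linear system in the 3 coefficients.
Solving, Q(n) = 3n² + 3.
The coefficient of n² is 3.

3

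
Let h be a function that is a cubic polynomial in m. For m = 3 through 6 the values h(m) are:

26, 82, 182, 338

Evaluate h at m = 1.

-2

Write h(m) = am³ + bm² + cm + d; the 4 given values yield a linear system in the 4 coefficients.
Solving, h(m) = 2m³ - 2m² - 4m + 2.
Then h(1) = -2.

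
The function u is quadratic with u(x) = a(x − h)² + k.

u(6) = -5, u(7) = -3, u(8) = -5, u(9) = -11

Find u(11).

First differences 2, -2, -6; second difference -4 = 2a, so a = -2.
Expanding, the x-coefficient is −2ah = 4h; matching it to the data gives h = 7, and then k = -3.
So u(x) = -2(x − 7)² − 3.
u(11) = -2·4² − 3 = -35.

-35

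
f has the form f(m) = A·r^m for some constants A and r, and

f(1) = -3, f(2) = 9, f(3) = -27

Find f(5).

-243

Consecutive ratio: 9/(-3) = -3, and -27/9 = -3, so r = -3.
Then A·(-3)^1 = -3 gives A = 1, and f(m) = 1·(-3)^m.
f(5) = 1·(-3)^5 = -243.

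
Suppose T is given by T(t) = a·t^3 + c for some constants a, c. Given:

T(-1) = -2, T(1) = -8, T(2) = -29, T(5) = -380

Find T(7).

From T(-1) = -2 and T(1) = -8: -1a + c = -2 and 1a + c = -8.
Subtracting: 2a = -6, so a = -3; then c = -2 − (-3)·(-1) = -5.
So T(t) = -3t³ − 5, and T(7) = -1034.

-1034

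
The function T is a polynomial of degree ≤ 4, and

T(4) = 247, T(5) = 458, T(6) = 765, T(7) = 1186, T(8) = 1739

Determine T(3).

First differences: 211, 307, 421, 553. Second differences: 96, 114, 132. Third differences: 18, 18.
Level-3 differences are constant, so T has degree 3.
Fitting a degree-3 polynomial gives T(k) = 3k³ + 3k² + k + 3.
Then T(3) = 114.

114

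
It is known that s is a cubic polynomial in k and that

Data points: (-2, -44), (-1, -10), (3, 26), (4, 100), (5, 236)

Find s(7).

766

Write s(k) = ak³ + bk² + ck + d; the 5 given values yield a linear system in the 4 coefficients.
Solving, s(k) = 3k³ - 5k² - 2k - 4.
Then s(7) = 766.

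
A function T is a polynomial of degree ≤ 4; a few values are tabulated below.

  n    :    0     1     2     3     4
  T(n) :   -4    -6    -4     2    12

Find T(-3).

26

Write T(n) = an^4 + bn³ + cn² + dn + e; the 5 given values yield a linear system in the 5 coefficients.
Solving, the top 2 coefficients vanish, and T(n) = 2n² - 4n - 4.
Then T(-3) = 26.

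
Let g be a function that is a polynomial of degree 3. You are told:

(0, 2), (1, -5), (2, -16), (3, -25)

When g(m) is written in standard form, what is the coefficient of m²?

-5

Write g(m) = am³ + bm² + cm + d; the 4 given values yield a linear system in the 4 coefficients.
Solving, g(m) = m³ - 5m² - 3m + 2.
The coefficient of m² is -5.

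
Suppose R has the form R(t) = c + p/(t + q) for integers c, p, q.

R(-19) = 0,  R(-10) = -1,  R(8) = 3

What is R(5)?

(R(t) − c)(t + q) = p for each data point; the three points give a linear system in c and q, then p follows.
Solving: c = 1, q = 1, p = 18, so R(t) = 1 + 18/(t + 1).
Then R(5) = 1 + 18/6 = 4.

4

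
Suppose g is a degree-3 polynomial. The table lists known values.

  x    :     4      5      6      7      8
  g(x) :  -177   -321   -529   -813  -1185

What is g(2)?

-33

Write g(x) = ax³ + bx² + cx + d; the 5 given values yield a linear system in the 4 coefficients.
Solving, g(x) = -2x³ - 2x² - 4x - 1.
Then g(2) = -33.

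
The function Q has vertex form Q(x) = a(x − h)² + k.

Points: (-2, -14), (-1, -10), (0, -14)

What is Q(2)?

-46

First differences 4, -4; second difference -8 = 2a, so a = -4.
Expanding, the x-coefficient is −2ah = 8h; matching it to the data gives h = -1, and then k = -10.
So Q(x) = -4(x + 1)² − 10.
Q(2) = -4·3² − 10 = -46.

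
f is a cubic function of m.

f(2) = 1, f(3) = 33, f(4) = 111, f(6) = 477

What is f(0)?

3

Write f(m) = am³ + bm² + cm + d; the 4 given values yield a linear system in the 4 coefficients.
Solving, f(m) = 3m³ - 4m² - 5m + 3.
Then f(0) = 3.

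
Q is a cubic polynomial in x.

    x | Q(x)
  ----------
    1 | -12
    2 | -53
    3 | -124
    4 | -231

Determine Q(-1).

4

Write Q(x) = ax³ + bx² + cx + d; the 4 given values yield a linear system in the 4 coefficients.
Solving, Q(x) = -x³ - 9x² - 7x + 5.
Then Q(-1) = 4.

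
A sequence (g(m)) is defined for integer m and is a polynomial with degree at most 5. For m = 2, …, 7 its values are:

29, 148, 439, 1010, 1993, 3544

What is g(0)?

Write g(m) = am^5 + bm^4 + cm³ + dm² + em + p; the 6 given values yield a linear system in the 6 coefficients.
Solving, the leading coefficient vanishes, and g(m) = m^4 + 4m³ - 5m² + 3m - 5.
The constant term is g(0) = -5.

-5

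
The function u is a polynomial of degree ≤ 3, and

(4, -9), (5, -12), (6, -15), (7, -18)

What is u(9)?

-24

First differences: -3, -3, -3.
Level-1 differences are constant, so u has degree 1.
Fitting a degree-1 polynomial gives u(m) = -3m + 3.
Then u(9) = -24.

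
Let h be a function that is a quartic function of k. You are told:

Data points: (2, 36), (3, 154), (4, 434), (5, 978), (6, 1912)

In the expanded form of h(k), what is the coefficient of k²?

Write h(k) = ak^4 + bk³ + ck² + dk + e; the 5 given values yield a linear system in the 5 coefficients.
Solving, h(k) = k^4 + 3k³ - k² + k - 2.
The coefficient of k² is -1.

-1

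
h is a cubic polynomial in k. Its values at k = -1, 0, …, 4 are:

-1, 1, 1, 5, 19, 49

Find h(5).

First differences: 2, 0, 4, 14, 30. Second differences: -2, 4, 10, 16. Third differences: 6, 6, 6.
Level-3 differences are constant, so h has degree 3.
Fitting a degree-3 polynomial gives h(k) = k³ - k² + 1.
Then h(5) = 101.

101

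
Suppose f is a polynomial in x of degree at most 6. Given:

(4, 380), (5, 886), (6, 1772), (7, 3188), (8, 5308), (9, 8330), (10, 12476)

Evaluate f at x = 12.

Write f(x) = ax^6 + bx^5 + cx^4 + dx³ + ex² + px + q; the 7 given values yield a linear system in the 7 coefficients.
Solving, the top 2 coefficients vanish, and f(x) = x^4 + 3x³ - 6x² + 8x - 4.
Then f(12) = 25148.

25148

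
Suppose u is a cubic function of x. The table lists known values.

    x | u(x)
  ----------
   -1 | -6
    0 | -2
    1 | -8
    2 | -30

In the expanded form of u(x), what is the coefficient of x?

0

Write u(x) = ax³ + bx² + cx + d; the 4 given values yield a linear system in the 4 coefficients.
Solving, u(x) = -x³ - 5x² - 2.
The coefficient of x is 0.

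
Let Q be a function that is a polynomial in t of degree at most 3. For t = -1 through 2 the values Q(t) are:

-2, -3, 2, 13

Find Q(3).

30

First differences: -1, 5, 11. Second differences: 6, 6.
Level-2 differences are constant, so Q has degree 2.
Extending the table by one column gives the next first difference 17, so Q(3) = 13 + 17 = 30.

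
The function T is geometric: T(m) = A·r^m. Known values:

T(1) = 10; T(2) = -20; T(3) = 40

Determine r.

Consecutive ratio: -20/10 = -2, and 40/(-20) = -2, so r = -2.
Then A·(-2)^1 = 10 gives A = -5, and T(m) = -5·(-2)^m.

-2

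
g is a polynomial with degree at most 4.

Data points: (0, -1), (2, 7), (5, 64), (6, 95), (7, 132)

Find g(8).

Write g(k) = ak^4 + bk³ + ck² + dk + e; the 5 given values yield a linear system in the 5 coefficients.
Solving, the top 2 coefficients vanish, and g(k) = 3k² - 2k - 1.
Then g(8) = 175.

175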